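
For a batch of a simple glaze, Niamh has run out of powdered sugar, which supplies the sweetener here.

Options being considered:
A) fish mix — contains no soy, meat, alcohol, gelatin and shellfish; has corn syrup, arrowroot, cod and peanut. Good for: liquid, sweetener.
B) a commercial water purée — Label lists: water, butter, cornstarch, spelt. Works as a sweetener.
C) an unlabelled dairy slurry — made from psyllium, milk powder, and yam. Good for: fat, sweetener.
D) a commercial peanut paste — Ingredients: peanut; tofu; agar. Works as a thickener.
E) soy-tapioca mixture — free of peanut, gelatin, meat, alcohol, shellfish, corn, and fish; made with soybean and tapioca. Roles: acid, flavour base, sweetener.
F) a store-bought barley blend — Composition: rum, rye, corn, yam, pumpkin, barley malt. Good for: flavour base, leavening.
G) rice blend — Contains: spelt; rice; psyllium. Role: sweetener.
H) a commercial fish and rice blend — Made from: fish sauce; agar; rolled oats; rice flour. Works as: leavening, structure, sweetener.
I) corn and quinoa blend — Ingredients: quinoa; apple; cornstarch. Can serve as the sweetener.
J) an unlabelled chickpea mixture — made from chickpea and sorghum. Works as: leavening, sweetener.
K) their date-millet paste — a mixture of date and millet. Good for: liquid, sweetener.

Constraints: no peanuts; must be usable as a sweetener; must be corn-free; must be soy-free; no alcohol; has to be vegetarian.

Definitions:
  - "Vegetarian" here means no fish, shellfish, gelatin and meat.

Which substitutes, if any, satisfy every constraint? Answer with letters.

C, G, J, K

A: has cod, so not vegetarian; has corn syrup, so not corn-free (and 1 more) — out
B: has cornstarch, so not corn-free — reject
C: no peanut, no corn — valid
D: not usable as a sweetener; has peanut, so not peanut-free (and 1 more) — no
E: has soybean, so not soy-free — out
F: not usable as a sweetener; has corn, so not corn-free (and 1 more) — no
G: works as a sweetener, no corn, vegetarian — OK
H: has fish sauce, so not vegetarian — no
I: has cornstarch, so not corn-free — out
J: nothing on the exclusion list — OK
K: only date and millet; none excluded — keep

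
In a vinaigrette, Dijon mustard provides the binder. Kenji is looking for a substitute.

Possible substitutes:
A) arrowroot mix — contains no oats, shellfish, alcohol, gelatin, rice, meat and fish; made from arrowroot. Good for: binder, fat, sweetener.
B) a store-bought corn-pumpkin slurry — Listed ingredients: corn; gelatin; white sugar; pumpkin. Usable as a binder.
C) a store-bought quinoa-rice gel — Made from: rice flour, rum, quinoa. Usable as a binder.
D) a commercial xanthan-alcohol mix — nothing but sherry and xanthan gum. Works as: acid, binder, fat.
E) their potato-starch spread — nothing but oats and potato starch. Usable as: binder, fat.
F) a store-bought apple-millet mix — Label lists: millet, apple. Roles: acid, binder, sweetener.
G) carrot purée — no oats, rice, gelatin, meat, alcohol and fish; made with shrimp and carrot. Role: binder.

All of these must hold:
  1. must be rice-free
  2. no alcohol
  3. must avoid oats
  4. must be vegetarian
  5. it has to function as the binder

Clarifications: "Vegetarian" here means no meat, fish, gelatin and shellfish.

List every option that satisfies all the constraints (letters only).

A: no oats, no rice — keep
B: has gelatin, so not vegetarian — out
C: has rice flour, so not rice-free; has rum, so not alcohol-free — no
D: has sherry, so not alcohol-free — out
E: has oats, so not oat-free — reject
F: only millet and apple; none excluded — valid
G: has shrimp, so not vegetarian — reject

A, F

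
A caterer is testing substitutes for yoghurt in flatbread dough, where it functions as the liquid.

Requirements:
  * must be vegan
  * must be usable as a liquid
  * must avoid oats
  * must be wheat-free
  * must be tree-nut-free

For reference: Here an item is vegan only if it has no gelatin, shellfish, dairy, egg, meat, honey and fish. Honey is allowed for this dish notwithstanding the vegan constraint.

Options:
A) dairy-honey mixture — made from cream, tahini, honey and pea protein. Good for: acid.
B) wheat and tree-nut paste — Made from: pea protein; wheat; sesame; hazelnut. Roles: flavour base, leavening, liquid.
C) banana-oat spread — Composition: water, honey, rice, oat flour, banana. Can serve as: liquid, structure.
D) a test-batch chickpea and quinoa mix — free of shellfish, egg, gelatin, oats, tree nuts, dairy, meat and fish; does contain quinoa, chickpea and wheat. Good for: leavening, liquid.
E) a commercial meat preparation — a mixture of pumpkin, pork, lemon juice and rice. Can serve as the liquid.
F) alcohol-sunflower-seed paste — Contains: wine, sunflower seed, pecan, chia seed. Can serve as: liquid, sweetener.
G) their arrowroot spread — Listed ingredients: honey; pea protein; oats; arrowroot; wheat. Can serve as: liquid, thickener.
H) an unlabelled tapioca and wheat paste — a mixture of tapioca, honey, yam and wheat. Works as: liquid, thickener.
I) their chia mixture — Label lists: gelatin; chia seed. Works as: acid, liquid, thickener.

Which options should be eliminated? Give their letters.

A: not usable as a liquid; has cream, so not vegan — reject
B: has hazelnut, so not tree-nut-free; has wheat, so not wheat-free — out
C: has oat flour, so not oat-free — reject
D: has wheat, so not wheat-free — no
E: has pork, so not vegan — reject
F: has pecan, so not tree-nut-free — out
G: has oats, so not oat-free; has wheat, so not wheat-free — reject
H: has wheat, so not wheat-free — no
I: has gelatin, so not vegan — no

A, B, C, D, E, F, G, H, I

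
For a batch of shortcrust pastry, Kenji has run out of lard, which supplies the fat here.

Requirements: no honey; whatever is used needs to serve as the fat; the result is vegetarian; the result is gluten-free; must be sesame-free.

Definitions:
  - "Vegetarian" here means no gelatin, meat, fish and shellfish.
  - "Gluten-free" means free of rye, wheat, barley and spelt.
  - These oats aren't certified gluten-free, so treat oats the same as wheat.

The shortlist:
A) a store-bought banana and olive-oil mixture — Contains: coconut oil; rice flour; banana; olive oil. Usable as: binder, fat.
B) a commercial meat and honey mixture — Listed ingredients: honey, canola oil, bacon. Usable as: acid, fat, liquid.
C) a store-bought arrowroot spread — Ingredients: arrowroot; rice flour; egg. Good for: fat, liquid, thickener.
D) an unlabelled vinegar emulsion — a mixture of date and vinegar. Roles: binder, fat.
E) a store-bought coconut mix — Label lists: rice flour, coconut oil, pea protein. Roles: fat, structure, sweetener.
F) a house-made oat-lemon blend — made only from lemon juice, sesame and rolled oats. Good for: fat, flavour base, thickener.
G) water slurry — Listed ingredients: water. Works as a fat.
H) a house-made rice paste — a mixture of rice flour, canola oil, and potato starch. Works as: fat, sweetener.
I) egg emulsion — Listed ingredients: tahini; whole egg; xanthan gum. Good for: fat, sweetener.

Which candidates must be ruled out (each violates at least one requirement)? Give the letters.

B, F, I

A: coconut oil and rice flour etc. — none of it excluded — keep
B: has bacon, so not vegetarian; has honey, so not honey-free — no
C: nothing on the exclusion list — keep
D: every rule checks out — OK
E: only coconut oil, rice flour, and pea protein; none excluded — keep
F: has rolled oats, so not gluten-free; has sesame, so not sesame-free — reject
G: every rule checks out — keep
H: every rule checks out — keep
I: has tahini, so not sesame-free — out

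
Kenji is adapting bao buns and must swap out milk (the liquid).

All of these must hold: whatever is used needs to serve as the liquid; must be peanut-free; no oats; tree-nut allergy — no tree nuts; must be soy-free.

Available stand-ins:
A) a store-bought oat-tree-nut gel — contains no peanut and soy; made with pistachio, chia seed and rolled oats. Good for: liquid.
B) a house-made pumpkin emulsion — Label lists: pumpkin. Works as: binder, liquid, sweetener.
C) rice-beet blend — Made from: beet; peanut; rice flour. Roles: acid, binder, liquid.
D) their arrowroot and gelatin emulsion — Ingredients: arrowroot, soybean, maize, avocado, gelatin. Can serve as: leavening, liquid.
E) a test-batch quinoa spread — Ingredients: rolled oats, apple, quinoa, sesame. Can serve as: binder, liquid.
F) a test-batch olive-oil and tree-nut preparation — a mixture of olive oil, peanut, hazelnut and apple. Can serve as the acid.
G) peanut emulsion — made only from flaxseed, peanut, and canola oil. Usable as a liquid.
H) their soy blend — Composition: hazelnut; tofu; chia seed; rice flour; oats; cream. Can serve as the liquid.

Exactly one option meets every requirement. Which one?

B

A: has pistachio, so not tree-nut-free; has rolled oats, so not oat-free — out
B: works as a liquid, no tree nuts, no peanut — keep
C: has peanut, so not peanut-free — no
D: has soybean, so not soy-free — no
E: has rolled oats, so not oat-free — reject
F: not usable as a liquid; has hazelnut, so not tree-nut-free (and 1 more) — out
G: has peanut, so not peanut-free — out
H: has hazelnut, so not tree-nut-free; has tofu, so not soy-free (and 1 more) — reject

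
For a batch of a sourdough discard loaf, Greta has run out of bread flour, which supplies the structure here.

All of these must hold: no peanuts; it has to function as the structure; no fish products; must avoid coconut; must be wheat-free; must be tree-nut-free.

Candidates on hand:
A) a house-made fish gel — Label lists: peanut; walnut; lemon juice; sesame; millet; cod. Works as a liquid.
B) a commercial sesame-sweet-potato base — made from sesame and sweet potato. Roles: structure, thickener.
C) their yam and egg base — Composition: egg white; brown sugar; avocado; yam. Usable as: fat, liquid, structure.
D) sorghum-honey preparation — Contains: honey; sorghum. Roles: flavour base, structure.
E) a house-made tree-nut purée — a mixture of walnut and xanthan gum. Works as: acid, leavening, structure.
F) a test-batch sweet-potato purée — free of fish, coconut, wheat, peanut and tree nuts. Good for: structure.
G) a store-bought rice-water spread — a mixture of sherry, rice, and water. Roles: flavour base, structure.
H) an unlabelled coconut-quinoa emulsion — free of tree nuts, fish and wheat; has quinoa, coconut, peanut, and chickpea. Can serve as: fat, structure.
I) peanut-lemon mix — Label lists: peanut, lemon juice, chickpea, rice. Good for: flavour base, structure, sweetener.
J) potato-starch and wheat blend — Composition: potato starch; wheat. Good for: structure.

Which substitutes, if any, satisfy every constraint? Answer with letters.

B, C, D, F, G

A: not usable as a structure; has cod, so not fish-free (and 2 more) — no
B: no coconut, no wheat — valid
C: egg white and brown sugar etc. — none of it excluded — keep
D: all constraints satisfied — OK
E: has walnut, so not tree-nut-free — out
F: works as a structure, no coconut, no wheat — valid
G: only sherry, rice and water; none excluded — OK
H: has coconut, so not coconut-free; has peanut, so not peanut-free — reject
I: has peanut, so not peanut-free — reject
J: has wheat, so not wheat-free — reject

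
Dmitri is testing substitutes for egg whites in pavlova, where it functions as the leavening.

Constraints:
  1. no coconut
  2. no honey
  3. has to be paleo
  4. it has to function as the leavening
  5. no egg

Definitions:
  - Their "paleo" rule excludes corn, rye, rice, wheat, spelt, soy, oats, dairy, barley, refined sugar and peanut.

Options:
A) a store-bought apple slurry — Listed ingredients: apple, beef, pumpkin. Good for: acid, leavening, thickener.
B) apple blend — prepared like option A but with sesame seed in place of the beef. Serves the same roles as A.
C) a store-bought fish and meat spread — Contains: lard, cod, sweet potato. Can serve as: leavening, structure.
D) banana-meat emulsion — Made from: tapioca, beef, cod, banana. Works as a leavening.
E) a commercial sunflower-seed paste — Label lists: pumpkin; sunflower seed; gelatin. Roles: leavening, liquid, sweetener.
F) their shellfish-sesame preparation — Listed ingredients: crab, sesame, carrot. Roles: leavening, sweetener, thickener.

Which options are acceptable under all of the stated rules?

A, B, C, D, E, F

A: nothing on the exclusion list — keep
B: only sesame seed, apple, and pumpkin; none excluded — valid
C: works as a leavening, paleo, no coconut — OK
D: paleo, no honey — keep
E: only gelatin, sunflower seed and pumpkin; none excluded — keep
F: no egg, paleo — OK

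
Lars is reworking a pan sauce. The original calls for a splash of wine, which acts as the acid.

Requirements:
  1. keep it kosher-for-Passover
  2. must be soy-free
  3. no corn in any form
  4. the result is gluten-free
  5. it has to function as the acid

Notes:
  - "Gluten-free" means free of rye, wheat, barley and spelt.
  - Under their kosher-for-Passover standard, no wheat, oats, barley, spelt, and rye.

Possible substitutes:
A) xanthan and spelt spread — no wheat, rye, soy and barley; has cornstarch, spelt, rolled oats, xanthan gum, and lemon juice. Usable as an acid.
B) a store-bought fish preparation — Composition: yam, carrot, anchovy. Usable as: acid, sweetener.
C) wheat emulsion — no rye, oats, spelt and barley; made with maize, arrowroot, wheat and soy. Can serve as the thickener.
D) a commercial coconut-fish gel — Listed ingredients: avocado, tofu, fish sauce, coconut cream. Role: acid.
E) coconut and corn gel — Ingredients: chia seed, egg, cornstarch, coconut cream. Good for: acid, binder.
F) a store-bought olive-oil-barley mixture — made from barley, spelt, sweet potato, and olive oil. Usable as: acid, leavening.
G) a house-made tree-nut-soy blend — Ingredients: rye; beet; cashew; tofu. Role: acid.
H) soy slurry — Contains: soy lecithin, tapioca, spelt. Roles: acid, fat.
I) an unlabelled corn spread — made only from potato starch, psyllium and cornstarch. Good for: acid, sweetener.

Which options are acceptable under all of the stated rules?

A: has spelt, so not gluten-free; has rolled oats, so not kosher-for-Passover (and 1 more) — reject
B: nothing on the exclusion list — keep
C: not usable as an acid; has wheat, so not gluten-free (and 3 more) — reject
D: has tofu, so not soy-free — reject
E: has cornstarch, so not corn-free — reject
F: has barley, so not gluten-free; has barley, so not kosher-for-Passover — reject
G: has rye, so not gluten-free; has rye, so not kosher-for-Passover (and 1 more) — reject
H: has spelt, so not gluten-free; has spelt, so not kosher-for-Passover (and 1 more) — reject
I: has cornstarch, so not corn-free — no

B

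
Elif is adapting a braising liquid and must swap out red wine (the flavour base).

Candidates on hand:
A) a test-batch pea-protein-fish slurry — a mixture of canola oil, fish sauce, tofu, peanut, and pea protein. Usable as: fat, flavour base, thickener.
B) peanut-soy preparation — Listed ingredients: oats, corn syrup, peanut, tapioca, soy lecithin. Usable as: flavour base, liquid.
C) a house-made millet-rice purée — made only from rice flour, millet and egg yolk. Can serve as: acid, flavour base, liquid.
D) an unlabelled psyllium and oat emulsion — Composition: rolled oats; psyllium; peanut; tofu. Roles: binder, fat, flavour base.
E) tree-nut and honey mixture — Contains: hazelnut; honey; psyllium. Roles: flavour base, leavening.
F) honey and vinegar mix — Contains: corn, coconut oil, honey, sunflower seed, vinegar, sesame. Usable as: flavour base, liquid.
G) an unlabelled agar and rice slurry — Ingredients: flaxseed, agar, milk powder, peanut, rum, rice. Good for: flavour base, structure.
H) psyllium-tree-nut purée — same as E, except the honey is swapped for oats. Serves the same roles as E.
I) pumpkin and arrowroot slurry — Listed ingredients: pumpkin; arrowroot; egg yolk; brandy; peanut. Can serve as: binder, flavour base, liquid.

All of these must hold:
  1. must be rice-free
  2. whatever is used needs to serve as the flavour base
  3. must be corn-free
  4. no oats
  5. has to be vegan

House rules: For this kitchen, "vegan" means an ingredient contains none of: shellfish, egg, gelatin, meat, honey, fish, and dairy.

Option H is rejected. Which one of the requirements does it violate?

usable as a flavour base: satisfied
vegan: satisfied
corn-free: satisfied
rice-free: satisfied
oat-free: has oats — fails

oat-free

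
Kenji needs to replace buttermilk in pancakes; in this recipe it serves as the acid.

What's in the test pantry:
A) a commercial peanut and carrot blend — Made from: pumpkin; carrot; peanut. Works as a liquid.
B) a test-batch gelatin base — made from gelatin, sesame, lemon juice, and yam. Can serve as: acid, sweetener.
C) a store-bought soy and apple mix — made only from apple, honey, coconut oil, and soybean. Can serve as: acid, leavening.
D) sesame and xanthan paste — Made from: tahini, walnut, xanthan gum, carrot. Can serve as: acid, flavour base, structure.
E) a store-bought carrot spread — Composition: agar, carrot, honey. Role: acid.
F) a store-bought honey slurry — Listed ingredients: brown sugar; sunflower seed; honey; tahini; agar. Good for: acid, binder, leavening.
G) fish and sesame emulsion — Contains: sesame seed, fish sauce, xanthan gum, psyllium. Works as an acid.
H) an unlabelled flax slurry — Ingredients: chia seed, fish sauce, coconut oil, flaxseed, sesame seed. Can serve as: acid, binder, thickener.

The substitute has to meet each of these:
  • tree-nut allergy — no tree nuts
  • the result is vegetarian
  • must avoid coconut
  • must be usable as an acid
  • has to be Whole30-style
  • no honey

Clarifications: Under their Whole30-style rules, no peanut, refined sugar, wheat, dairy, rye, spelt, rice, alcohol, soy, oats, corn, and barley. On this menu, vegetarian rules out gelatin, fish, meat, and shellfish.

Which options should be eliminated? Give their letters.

A: not usable as an acid; has peanut, so not Whole30-style — out
B: has gelatin, so not vegetarian — no
C: has soybean, so not Whole30-style; has coconut oil, so not coconut-free (and 1 more) — out
D: has walnut, so not tree-nut-free — out
E: has honey, so not honey-free — out
F: has brown sugar, so not Whole30-style; has honey, so not honey-free — out
G: has fish sauce, so not vegetarian — out
H: has fish sauce, so not vegetarian; has coconut oil, so not coconut-free — out

A, B, C, D, E, F, G, H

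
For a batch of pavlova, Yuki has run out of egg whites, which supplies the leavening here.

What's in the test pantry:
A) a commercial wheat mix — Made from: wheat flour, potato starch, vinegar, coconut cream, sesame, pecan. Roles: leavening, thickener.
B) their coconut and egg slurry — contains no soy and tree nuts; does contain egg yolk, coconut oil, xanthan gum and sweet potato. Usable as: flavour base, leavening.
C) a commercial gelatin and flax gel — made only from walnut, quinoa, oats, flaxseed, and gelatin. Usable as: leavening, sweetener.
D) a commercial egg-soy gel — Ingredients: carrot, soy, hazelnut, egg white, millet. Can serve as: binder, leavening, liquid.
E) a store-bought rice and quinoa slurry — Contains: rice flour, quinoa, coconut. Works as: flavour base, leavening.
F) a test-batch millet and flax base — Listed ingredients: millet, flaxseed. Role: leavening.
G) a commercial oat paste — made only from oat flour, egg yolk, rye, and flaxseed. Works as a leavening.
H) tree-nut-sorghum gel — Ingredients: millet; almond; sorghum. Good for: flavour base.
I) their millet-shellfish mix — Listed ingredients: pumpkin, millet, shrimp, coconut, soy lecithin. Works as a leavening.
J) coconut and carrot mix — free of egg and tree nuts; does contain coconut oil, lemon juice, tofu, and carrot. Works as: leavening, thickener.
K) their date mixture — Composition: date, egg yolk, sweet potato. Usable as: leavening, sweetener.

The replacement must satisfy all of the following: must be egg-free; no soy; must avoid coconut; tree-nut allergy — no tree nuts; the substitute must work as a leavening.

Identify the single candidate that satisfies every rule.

A: has coconut cream, so not coconut-free; has pecan, so not tree-nut-free — out
B: has coconut oil, so not coconut-free; has egg yolk, so not egg-free — out
C: has walnut, so not tree-nut-free — no
D: has egg white, so not egg-free; has hazelnut, so not tree-nut-free (and 1 more) — out
E: has coconut, so not coconut-free — out
F: only millet and flaxseed; none excluded — OK
G: has egg yolk, so not egg-free — reject
H: not usable as a leavening; has almond, so not tree-nut-free — no
I: has coconut, so not coconut-free; has soy lecithin, so not soy-free — no
J: has coconut oil, so not coconut-free; has tofu, so not soy-free — reject
K: has egg yolk, so not egg-free — no

F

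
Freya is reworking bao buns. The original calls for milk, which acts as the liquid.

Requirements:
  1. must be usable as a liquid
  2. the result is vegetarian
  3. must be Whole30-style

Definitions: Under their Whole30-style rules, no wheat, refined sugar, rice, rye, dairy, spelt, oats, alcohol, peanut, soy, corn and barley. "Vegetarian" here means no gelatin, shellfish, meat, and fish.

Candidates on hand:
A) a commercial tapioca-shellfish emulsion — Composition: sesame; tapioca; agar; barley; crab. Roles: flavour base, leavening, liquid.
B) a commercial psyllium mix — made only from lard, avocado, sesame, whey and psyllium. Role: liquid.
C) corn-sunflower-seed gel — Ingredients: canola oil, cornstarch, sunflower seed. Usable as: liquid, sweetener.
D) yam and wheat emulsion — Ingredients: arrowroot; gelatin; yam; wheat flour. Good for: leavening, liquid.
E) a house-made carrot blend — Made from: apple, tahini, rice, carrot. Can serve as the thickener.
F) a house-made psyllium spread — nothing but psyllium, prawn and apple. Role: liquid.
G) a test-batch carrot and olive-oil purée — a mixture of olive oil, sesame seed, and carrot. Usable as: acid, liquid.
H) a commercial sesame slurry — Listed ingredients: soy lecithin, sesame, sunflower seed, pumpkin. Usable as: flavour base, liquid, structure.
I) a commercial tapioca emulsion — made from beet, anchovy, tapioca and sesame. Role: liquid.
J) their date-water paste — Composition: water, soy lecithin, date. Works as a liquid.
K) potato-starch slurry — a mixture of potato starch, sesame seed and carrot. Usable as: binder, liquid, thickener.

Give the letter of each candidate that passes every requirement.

A: has barley, so not Whole30-style; has crab, so not vegetarian — reject
B: has whey, so not Whole30-style; has lard, so not vegetarian — no
C: has cornstarch, so not Whole30-style — no
D: has wheat flour, so not Whole30-style; has gelatin, so not vegetarian — no
E: not usable as a liquid; has rice, so not Whole30-style — reject
F: has prawn, so not vegetarian — out
G: only sesame seed, carrot, and olive oil; none excluded — OK
H: has soy lecithin, so not Whole30-style — out
I: has anchovy, so not vegetarian — reject
J: has soy lecithin, so not Whole30-style — no
K: every rule checks out — OK

G, K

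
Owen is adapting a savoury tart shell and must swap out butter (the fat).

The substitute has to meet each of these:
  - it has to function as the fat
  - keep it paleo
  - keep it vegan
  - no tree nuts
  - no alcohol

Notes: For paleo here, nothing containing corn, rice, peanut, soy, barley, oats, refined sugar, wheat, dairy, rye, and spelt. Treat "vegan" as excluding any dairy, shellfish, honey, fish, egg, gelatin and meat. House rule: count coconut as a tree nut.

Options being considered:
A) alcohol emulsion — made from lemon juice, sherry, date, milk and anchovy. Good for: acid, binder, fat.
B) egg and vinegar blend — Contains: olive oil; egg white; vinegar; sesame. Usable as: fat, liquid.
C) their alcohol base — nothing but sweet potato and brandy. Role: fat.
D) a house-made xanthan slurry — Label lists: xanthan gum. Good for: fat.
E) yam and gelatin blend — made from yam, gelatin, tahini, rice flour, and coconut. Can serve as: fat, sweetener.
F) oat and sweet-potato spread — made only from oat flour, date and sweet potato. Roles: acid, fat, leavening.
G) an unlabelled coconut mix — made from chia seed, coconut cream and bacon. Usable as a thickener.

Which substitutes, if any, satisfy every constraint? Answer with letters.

D

A: has milk, so not paleo; has milk, so not vegan (and 1 more) — no
B: has egg white, so not vegan — reject
C: has brandy, so not alcohol-free — no
D: nothing on the exclusion list — valid
E: has rice flour, so not paleo; has gelatin, so not vegan (and 1 more) — reject
F: has oat flour, so not paleo — no
G: not usable as a fat; has bacon, so not vegan (and 1 more) — out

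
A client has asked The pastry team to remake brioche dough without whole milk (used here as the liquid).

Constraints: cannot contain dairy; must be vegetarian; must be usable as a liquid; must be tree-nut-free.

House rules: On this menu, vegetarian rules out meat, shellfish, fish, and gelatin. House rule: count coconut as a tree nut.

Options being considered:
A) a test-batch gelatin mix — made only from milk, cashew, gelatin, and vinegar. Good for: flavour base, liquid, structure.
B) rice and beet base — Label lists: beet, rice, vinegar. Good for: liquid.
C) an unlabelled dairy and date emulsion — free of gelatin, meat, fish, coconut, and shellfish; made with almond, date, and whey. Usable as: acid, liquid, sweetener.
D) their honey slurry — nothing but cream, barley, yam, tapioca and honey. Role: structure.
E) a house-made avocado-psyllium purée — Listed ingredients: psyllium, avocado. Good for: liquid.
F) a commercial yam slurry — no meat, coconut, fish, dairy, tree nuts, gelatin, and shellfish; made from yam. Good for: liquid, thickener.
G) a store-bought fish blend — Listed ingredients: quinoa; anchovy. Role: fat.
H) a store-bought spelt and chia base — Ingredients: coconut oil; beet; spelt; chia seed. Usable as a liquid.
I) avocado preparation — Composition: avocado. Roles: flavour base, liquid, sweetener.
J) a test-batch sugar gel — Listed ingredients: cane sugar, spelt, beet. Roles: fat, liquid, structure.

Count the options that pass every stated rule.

A: has gelatin, so not vegetarian; has cashew, so not tree-nut-free (and 1 more) — out
B: every rule checks out — OK
C: has almond, so not tree-nut-free; has whey, so not dairy-free — no
D: not usable as a liquid; has cream, so not dairy-free — reject
E: only psyllium and avocado; none excluded — valid
F: every rule checks out — valid
G: not usable as a liquid; has anchovy, so not vegetarian — out
H: has coconut oil, so not tree-nut-free — no
I: all constraints satisfied — valid
J: works as a liquid, tree-nut-free, vegetarian — OK

5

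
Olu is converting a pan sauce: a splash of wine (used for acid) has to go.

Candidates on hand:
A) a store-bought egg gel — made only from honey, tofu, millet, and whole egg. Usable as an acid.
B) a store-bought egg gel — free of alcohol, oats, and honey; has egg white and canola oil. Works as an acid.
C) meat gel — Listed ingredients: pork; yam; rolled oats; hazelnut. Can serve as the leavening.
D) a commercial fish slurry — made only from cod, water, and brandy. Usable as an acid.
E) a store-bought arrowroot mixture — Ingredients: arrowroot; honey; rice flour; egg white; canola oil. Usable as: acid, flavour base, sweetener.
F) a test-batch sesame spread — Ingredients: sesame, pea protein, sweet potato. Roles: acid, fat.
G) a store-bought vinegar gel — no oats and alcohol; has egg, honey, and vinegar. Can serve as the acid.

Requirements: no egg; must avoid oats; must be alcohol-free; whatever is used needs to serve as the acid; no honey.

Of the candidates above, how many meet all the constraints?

1

A: has honey, so not honey-free; has whole egg, so not egg-free — no
B: has egg white, so not egg-free — reject
C: not usable as an acid; has rolled oats, so not oat-free — no
D: has brandy, so not alcohol-free — out
E: has honey, so not honey-free; has egg white, so not egg-free — reject
F: only sesame, pea protein and sweet potato; none excluded — valid
G: has honey, so not honey-free; has egg, so not egg-free — out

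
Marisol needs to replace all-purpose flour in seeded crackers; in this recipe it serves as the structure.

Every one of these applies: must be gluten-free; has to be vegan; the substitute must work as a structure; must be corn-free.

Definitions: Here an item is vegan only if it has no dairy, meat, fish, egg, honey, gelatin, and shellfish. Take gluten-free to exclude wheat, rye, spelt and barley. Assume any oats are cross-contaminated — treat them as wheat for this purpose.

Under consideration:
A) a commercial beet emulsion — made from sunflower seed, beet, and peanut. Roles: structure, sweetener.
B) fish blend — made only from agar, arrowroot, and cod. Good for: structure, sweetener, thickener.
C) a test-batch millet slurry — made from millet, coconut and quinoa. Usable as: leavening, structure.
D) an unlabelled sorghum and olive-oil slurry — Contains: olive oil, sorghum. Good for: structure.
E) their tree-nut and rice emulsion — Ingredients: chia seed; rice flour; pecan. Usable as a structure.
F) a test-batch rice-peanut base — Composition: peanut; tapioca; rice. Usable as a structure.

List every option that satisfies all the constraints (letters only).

A, C, D, E, F

A: gluten-free, no corn — keep
B: has cod, so not vegan — reject
C: only coconut, quinoa and millet; none excluded — valid
D: nothing on the exclusion list — keep
E: nothing on the exclusion list — OK
F: works as a structure, no corn, vegan — OK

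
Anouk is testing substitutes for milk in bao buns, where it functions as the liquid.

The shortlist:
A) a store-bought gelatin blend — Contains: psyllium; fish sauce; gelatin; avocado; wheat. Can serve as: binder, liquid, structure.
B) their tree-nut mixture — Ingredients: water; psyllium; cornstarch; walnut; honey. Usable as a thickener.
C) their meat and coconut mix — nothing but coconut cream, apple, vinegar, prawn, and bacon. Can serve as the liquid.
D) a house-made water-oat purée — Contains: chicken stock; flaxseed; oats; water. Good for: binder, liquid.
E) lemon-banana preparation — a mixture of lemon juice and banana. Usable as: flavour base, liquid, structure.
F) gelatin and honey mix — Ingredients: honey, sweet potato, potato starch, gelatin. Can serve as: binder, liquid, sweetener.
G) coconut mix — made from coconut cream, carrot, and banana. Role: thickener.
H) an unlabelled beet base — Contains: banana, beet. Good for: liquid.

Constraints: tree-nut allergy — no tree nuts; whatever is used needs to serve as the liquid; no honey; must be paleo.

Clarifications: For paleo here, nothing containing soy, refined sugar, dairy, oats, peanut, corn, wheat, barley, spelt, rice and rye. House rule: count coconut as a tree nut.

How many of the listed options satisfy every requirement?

2

A: has wheat, so not paleo — reject
B: not usable as a liquid; has cornstarch, so not paleo (and 2 more) — out
C: has coconut cream, so not tree-nut-free — reject
D: has oats, so not paleo — out
E: all constraints satisfied — OK
F: has honey, so not honey-free — no
G: not usable as a liquid; has coconut cream, so not tree-nut-free — no
H: only banana and beet; none excluded — keep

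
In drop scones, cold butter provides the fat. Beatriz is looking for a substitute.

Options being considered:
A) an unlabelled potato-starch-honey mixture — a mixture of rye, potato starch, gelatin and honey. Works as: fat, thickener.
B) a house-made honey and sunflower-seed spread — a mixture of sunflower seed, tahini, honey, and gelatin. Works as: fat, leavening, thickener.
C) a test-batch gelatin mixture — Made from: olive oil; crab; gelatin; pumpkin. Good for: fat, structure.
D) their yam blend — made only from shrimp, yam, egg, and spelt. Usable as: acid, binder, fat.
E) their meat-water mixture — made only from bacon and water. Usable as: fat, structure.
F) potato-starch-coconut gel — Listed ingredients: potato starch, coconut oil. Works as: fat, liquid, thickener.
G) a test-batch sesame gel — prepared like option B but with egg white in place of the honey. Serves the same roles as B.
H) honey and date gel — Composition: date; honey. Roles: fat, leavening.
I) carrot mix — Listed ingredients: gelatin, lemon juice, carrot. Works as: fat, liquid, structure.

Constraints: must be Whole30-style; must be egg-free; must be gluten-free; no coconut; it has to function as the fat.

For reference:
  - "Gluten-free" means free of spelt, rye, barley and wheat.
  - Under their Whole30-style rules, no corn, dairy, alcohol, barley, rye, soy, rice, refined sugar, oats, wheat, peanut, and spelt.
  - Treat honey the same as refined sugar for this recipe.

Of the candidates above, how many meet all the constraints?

A: has rye, so not gluten-free; has honey, so not Whole30-style — out
B: has honey, so not Whole30-style — no
C: nothing on the exclusion list — valid
D: has spelt, so not gluten-free; has spelt, so not Whole30-style (and 1 more) — reject
E: nothing on the exclusion list — OK
F: has coconut oil, so not coconut-free — out
G: has egg white, so not egg-free — out
H: has honey, so not Whole30-style — out
I: only gelatin, carrot and lemon juice; none excluded — valid

3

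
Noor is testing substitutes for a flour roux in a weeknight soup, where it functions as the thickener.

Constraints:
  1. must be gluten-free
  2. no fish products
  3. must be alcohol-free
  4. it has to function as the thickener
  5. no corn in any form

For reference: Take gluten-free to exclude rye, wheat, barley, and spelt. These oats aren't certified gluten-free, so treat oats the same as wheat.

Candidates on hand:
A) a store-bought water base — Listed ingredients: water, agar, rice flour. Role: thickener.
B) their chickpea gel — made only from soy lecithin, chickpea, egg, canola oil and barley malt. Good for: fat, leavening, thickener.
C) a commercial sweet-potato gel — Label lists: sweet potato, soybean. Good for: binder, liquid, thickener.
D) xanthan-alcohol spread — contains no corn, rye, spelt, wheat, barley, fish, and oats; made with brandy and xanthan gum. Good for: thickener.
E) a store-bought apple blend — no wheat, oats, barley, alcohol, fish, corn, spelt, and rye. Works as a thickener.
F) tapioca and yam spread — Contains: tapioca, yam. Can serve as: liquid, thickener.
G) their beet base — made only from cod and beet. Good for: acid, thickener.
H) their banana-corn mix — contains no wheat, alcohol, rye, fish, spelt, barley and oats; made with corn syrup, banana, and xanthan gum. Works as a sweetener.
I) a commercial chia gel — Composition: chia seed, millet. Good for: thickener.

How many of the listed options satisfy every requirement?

5

A: gluten-free, no alcohol — keep
B: has barley malt, so not gluten-free — reject
C: only soybean and sweet potato; none excluded — OK
D: has brandy, so not alcohol-free — out
E: nothing on the exclusion list — OK
F: all constraints satisfied — keep
G: has cod, so not fish-free — reject
H: not usable as a thickener; has corn syrup, so not corn-free — reject
I: works as a thickener, no fish, gluten-free — valid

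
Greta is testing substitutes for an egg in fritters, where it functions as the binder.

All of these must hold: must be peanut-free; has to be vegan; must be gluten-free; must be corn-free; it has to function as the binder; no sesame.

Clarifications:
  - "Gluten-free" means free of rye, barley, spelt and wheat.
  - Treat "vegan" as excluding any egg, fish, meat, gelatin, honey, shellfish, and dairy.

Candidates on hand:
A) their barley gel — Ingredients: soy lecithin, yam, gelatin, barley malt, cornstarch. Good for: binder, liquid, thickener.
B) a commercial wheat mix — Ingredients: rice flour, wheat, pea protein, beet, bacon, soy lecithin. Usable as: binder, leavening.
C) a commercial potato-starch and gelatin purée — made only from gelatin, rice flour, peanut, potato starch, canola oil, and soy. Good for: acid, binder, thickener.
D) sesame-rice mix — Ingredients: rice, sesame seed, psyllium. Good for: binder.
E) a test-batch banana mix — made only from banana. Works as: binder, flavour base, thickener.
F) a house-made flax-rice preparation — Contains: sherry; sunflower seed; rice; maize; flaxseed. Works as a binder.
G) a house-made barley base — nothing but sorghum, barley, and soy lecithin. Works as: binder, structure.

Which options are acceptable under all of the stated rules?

E

A: has barley malt, so not gluten-free; has gelatin, so not vegan (and 1 more) — reject
B: has wheat, so not gluten-free; has bacon, so not vegan — reject
C: has gelatin, so not vegan; has peanut, so not peanut-free — out
D: has sesame seed, so not sesame-free — out
E: nothing on the exclusion list — OK
F: has maize, so not corn-free — no
G: has barley, so not gluten-free — no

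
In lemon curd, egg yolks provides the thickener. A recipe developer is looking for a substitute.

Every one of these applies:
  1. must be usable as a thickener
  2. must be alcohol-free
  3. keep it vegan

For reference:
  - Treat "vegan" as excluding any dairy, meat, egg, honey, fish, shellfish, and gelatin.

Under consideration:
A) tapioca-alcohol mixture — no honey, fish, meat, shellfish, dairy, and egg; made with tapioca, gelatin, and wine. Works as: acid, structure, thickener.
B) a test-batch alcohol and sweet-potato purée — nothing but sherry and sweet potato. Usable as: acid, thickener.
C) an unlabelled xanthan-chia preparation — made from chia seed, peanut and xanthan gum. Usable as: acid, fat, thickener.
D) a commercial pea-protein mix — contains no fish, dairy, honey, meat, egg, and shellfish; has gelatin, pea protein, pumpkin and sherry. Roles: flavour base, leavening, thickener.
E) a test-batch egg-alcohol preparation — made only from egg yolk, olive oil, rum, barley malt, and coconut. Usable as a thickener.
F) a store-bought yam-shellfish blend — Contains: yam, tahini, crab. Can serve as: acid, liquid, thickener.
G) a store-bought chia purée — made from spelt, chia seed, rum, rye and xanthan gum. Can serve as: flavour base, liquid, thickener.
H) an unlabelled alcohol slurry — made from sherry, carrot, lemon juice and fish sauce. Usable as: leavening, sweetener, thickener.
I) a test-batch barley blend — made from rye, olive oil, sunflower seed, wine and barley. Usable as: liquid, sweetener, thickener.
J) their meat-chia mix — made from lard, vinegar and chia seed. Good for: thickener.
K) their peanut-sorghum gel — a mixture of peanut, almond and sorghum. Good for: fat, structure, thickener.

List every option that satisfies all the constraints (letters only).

A: has gelatin, so not vegan; has wine, so not alcohol-free — reject
B: has sherry, so not alcohol-free — no
C: works as a thickener, no alcohol, vegan — keep
D: has gelatin, so not vegan; has sherry, so not alcohol-free — out
E: has egg yolk, so not vegan; has rum, so not alcohol-free — no
F: has crab, so not vegan — out
G: has rum, so not alcohol-free — out
H: has fish sauce, so not vegan; has sherry, so not alcohol-free — out
I: has wine, so not alcohol-free — reject
J: has lard, so not vegan — out
K: only peanut, almond and sorghum; none excluded — keep

C, K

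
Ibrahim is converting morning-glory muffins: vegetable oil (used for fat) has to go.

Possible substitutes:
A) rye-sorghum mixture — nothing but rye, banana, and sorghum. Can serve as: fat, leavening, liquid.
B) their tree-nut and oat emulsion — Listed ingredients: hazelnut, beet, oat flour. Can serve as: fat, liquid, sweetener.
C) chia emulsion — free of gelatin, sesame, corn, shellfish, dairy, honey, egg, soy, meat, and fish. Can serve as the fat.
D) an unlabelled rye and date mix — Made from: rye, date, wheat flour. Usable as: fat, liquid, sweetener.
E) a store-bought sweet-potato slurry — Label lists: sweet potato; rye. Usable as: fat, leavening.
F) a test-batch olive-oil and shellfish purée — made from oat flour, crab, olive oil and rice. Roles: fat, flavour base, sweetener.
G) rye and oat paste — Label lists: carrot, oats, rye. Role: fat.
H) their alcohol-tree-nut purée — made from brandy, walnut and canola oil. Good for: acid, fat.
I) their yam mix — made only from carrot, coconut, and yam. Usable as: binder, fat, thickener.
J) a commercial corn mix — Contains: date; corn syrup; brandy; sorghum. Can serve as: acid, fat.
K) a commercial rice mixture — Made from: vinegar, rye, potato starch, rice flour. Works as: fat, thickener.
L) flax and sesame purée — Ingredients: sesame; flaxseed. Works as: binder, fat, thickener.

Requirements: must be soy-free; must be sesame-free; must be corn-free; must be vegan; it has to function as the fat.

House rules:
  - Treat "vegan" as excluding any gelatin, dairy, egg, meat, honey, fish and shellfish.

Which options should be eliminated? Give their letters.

F, J, L

A: only rye, banana, and sorghum; none excluded — valid
B: no sesame, no corn — OK
C: no soy, no corn — keep
D: only rye, wheat flour, and date; none excluded — valid
E: only rye and sweet potato; none excluded — keep
F: has crab, so not vegan — reject
G: only oats, rye and carrot; none excluded — keep
H: no soy, no corn — valid
I: only coconut, carrot and yam; none excluded — valid
J: has corn syrup, so not corn-free — out
K: rice flour and rye etc. — none of it excluded — keep
L: has sesame, so not sesame-free — no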